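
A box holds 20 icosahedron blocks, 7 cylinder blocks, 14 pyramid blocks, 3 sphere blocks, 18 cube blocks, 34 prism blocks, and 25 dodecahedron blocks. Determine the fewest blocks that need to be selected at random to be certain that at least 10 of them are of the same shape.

56

An adversary could hand out at most 9 blocks per shape (cylinder, sphere run out sooner): 9 + 7 + 9 + 3 + 9 + 9 + 9 = 55 blocks and still no shape has 10.
Pigeonhole: one more block lands in a shape already at 9, so 56 draws are enough and 55 are not.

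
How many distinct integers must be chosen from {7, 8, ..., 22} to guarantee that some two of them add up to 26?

A set avoiding the sum 26 can contain at most one of each pair {x, 26−x}, plus the 4 elements whose complement lies outside the range or equal to its own complement.
The integers 13, …, 22 (10 of them) are such a set: any two sum to at least 13+14 = 27 > 26.
By the pigeonhole principle, any 11th integer completes one of the 6 pairs, so 11 choices force a sum of 26.

11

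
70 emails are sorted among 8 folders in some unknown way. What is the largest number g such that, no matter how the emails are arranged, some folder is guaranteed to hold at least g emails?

9

Pigeonhole: the 8 folders are the holes and the 70 emails are the pigeons.
If every folder held at most 8 emails, the total would be at most 8 × 8 = 64, which is less than 70.
So some folder holds at least ⌈70/8⌉ = 9 emails.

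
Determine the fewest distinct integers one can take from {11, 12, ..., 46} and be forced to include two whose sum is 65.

23

A set avoiding the sum 65 can contain at most one of each pair {x, 65−x}, plus the 8 elements whose complement lies outside the range.
The integers 11, …, 32 (22 of them) are such a set: any two sum to at least 11+12 = 23 and at most 31+32 = 63 < 65.
Any 23rd integer completes one of the 14 pairs, so 23 choices force a sum of 65.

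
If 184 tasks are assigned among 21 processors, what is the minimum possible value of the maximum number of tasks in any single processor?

9

The 21 processors are the holes and the 184 tasks are the pigeons.
If every processor held at most 8 tasks, the total would be at most 21 × 8 = 168, which is less than 184.
So some processor holds at least ⌈184/21⌉ = 9 tasks.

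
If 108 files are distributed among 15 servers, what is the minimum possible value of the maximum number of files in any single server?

8

Pigeonhole: the 15 servers are the holes and the 108 files are the pigeons.
If every server held at most 7 files, the total would be at most 15 × 7 = 105, which is less than 108.
So some server holds at least ⌈108/15⌉ = 8 files.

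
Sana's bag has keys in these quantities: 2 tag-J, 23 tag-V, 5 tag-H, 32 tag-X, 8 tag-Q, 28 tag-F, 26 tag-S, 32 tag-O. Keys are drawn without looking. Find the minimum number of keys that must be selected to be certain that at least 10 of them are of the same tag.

61

By the pigeonhole principle, the 8 tags are the holes; the keys drawn are the pigeons.
To avoid 10 of any one tag, the worst case takes at most 9 of each tag, or every key of a tag that has fewer than 9.
That gives 2 + 9 + 5 + 9 + 8 + 9 + 9 + 9 = 60 keys with no tag reaching 10.
The next key forces some tag to 10, so 60 + 1 = 61.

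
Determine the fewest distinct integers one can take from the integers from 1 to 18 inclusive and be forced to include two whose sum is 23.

12

Group the elements by complementary pair {x, 23−x}: {5,18}, {6,17}, {7,16}, …, giving 7 two-element pairs and 4 integers whose partner 23−x falls outside [1,18].
Treating each of those 11 groups as a pigeonhole, one can pick one integer per group — 11 integers — with no two summing to 23.
The 12th integer lands in an occupied pair, forcing a sum of 23.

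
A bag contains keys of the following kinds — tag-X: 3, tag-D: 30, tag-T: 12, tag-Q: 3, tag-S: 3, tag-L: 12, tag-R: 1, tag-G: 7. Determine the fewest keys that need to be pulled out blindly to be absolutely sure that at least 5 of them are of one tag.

27

An adversary could hand out at most 4 keys per tag (4 tags run out sooner): 3 + 4 + 4 + 3 + 3 + 4 + 1 + 4 = 26 keys and still no tag has 5.
Pigeonhole: one more key lands in a tag already at 4, so 27 draws are enough and 26 are not.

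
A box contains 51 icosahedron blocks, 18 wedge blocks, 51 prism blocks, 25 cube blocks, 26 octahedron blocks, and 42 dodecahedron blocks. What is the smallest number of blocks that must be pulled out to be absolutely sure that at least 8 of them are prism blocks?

170

In the worst case for collecting prism blocks, every non-prism block comes out first.
There are 51 + 18 + 25 + 26 + 42 = 162 non-prism blocks altogether.
After those, each further block must be prism, so 162 + 8 = 170 draws guarantee 8 prism blocks.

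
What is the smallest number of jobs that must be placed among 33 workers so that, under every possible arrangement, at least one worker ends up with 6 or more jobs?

166

With 165 jobs one could put exactly 5 in each of the 33 workers, and no worker would reach 6.
By the pigeonhole principle, one more job must land in a worker that already has 5, giving it 6.
So 33 × 5 + 1 = 166 jobs are required.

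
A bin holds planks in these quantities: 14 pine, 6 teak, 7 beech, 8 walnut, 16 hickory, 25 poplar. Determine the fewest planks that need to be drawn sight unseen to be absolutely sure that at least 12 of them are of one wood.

Put each drawn plank into a box by wood. The largest draw with every box below 12 takes min(count, 11) from each wood; woods with fewer than 11 contribute all they have.
Σ min(cᵢ, 11) = 11 + 6 + 7 + 8 + 11 + 11 = 54.
Draw number 54 + 1 = 55 must push one box to 12.

55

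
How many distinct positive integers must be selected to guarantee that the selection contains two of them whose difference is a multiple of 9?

Integers whose pairwise differences are multiples of 9 are exactly those sharing a remainder mod 9. Pigeonhole: the 9 residue classes mod 9 are the pigeonholes.
With 9 integers one could put 1 in each residue class and have no class reach 2.
The 10th integer pushes some class to 2, so 9·1 + 1 = 10.

10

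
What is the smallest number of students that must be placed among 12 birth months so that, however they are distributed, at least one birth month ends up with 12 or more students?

133

With 132 students one could put exactly 11 in each of the 12 birth months, and no birth month would reach 12.
One more student must land in a birth month that already has 11, giving it 12.
So 12 × 11 + 1 = 133 students are required.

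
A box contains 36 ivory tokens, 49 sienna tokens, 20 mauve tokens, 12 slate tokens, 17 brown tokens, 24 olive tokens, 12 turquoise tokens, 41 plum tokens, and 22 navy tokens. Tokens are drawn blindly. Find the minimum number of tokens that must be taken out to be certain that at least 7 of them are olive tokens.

216

In the worst case for collecting olive tokens, every non-olive token comes out first.
There are 36 + 49 + 20 + 12 + 17 + 12 + 41 + 22 = 209 non-olive tokens altogether.
After those, each further token must be olive, so 209 + 7 = 216 draws guarantee 7 olive tokens.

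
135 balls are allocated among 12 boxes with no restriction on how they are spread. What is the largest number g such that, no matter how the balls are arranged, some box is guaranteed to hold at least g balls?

12

The 12 boxes are the holes and the 135 balls are the pigeons.
If every box held at most 11 balls, the total would be at most 12 × 11 = 132, which is less than 135.
So some box holds at least ⌈135/12⌉ = 12 balls.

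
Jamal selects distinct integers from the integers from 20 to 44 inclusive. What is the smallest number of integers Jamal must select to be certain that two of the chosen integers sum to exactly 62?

15

Group the elements by complementary pair {x, 62−x}: {20,42}, {21,41}, {22,40}, …, giving 11 two-element pairs, the single value 31 (it cannot pair with itself since the integers are distinct), and 2 integers whose partner 62−x falls outside [20,44].
Treating each of those 14 groups as a pigeonhole, one can pick one integer per group — 14 integers — with no two summing to 62.
The 15th integer lands in an occupied pair, forcing a sum of 62.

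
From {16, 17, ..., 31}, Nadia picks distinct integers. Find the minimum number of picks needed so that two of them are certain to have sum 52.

A set avoiding the sum 52 can contain at most one of each pair {x, 52−x}, plus the 6 elements whose complement lies outside the range or equal to its own complement.
The integers 16, …, 26 (11 of them) are such a set: any two sum to at least 16+17 = 33 and at most 25+26 = 51 < 52.
Any 12th integer completes one of the 5 pairs, so 12 choices force a sum of 52.

12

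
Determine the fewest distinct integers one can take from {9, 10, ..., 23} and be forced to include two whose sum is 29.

10

Group the elements by complementary pair {x, 29−x}: {9,20}, {10,19}, {11,18}, …, giving 6 two-element pairs and 3 integers whose partner 29−x falls outside [9,23].
By the pigeonhole principle, treating each of those 9 groups as a pigeonhole, one can pick one integer per group — 9 integers — with no two summing to 29.
The 10th integer lands in an occupied pair, forcing a sum of 29.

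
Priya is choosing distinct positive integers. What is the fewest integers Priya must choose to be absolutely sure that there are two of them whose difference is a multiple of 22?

Integers whose pairwise differences are multiples of 22 are exactly those sharing a remainder mod 22. The 22 residue classes mod 22 are the pigeonholes.
With 22 integers one could put 1 in each residue class and have no class reach 2.
The 23rd integer pushes some class to 2, so 22·1 + 1 = 23.

23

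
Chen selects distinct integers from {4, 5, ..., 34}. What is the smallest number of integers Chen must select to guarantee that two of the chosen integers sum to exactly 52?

24

Two chosen integers sum to 52 exactly when both halves of some pair {x, 52−x} with 18 ≤ x ≤ 52−x ≤ 34 are chosen — 8 such pairs.
The remaining 15 elements (those with no distinct partner in range) can never complete a 52-sum, so the worst case takes all of them and one from each pair: 15 + 8 = 23.
The 24th integer has to be the second member of some pair, so 23 + 1 = 24.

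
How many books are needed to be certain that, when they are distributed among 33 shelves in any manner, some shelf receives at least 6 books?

166

With 165 books one could put exactly 5 in each of the 33 shelves, and no shelf would reach 6.
One more book must land in a shelf that already has 5, giving it 6.
So 33 × 5 + 1 = 166 books are required.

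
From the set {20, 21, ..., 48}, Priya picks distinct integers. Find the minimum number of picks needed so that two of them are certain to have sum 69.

A set avoiding the sum 69 can contain at most one of each pair {x, 69−x}, plus the 1 element whose complement lies outside the range.
The integers 20, …, 34 (15 of them) are such a set: any two sum to at least 20+21 = 41 and at most 33+34 = 67 < 69.
By the pigeonhole principle, any 16th integer completes one of the 14 pairs, so 16 choices force a sum of 69.

16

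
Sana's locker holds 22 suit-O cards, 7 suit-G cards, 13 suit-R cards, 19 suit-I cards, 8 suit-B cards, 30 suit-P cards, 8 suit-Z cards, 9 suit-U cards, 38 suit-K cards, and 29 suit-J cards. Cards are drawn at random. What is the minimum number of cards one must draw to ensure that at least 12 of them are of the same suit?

99

Put each drawn card into a box by suit. The largest draw with every box below 12 takes min(count, 11) from each suit; suits with fewer than 11 contribute all they have.
Σ min(cᵢ, 11) = 11 + 7 + 11 + 11 + 8 + 11 + 8 + 9 + 11 + 11 = 98.
Draw number 98 + 1 = 99 must push one box to 12.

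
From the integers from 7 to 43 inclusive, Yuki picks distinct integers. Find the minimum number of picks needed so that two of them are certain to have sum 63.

A set avoiding the sum 63 can contain at most one of each pair {x, 63−x}, plus the 13 elements whose complement lies outside the range.
The integers 7, …, 31 (25 of them) are such a set: any two sum to at least 7+8 = 15 and at most 30+31 = 61 < 63.
Pigeonhole: any 26th integer completes one of the 12 pairs, so 26 choices force a sum of 63.

26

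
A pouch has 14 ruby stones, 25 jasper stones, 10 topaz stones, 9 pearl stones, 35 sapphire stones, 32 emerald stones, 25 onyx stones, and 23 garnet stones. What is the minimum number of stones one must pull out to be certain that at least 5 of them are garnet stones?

In the worst case for collecting garnet stones, every non-garnet stone comes out first.
There are 14 + 25 + 10 + 9 + 35 + 32 + 25 = 150 non-garnet stones altogether.
After those, each further stone must be garnet, so 150 + 5 = 155 draws guarantee 5 garnet stones.

155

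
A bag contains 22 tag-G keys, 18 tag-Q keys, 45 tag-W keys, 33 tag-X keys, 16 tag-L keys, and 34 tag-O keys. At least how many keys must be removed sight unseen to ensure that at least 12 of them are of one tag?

An adversary could hand out at most 11 keys per tag: 11 + 11 + 11 + 11 + 11 + 11 = 66 keys and still no tag has 12.
One more key lands in a tag already at 11, so 67 draws are enough and 66 are not.

67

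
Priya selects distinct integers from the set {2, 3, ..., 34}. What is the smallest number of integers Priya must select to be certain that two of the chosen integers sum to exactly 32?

A set avoiding the sum 32 can contain at most one of each pair {x, 32−x}, plus the 5 elements whose complement lies outside the range or equal to its own complement.
The integers 16, …, 34 (19 of them) are such a set: any two sum to at least 16+17 = 33 > 32.
By pigeonhole, any 20th integer completes one of the 14 pairs, so 20 choices force a sum of 32.

20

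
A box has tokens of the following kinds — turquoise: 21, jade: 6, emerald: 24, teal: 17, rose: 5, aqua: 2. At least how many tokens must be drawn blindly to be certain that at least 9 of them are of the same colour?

38

An adversary could hand out at most 8 tokens per colour (jade, rose, aqua run out sooner): 8 + 6 + 8 + 8 + 5 + 2 = 37 tokens and still no colour has 9.
One more token lands in a colour already at 8, so 38 draws are enough and 37 are not.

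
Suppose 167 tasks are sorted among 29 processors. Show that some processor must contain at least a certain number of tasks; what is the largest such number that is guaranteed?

The 29 processors are the holes and the 167 tasks are the pigeons.
If every processor held at most 5 tasks, the total would be at most 29 × 5 = 145, which is less than 167.
So some processor holds at least ⌈167/29⌉ = 6 tasks.

6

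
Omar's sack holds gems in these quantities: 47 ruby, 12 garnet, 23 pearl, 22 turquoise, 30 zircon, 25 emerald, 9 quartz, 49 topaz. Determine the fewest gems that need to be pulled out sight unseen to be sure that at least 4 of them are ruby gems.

In the worst case for collecting ruby gems, every non-ruby gem comes out first.
There are 12 + 23 + 22 + 30 + 25 + 9 + 49 = 170 non-ruby gems altogether.
After those, each further gem must be ruby, so 170 + 4 = 174 draws guarantee 4 ruby gems.

174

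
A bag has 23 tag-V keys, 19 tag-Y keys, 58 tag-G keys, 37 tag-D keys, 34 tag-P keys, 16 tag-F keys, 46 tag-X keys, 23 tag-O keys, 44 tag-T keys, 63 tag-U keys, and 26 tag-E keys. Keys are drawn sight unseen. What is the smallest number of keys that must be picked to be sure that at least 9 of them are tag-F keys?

382

In the worst case for collecting tag-F keys, every non-tag-F key comes out first.
There are 23 + 19 + 58 + 37 + 34 + 46 + 23 + 44 + 63 + 26 = 373 non-tag-F keys altogether.
After those, each further key must be tag-F, so 373 + 9 = 382 draws guarantee 9 tag-F keys.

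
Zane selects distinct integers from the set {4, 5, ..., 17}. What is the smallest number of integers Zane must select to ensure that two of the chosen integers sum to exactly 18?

A set avoiding the sum 18 can contain at most one of each pair {x, 18−x}, plus the 4 elements whose complement lies outside the range or equal to its own complement.
The integers 9, …, 17 (9 of them) are such a set: any two sum to at least 9+10 = 19 > 18.
By the pigeonhole principle, any 10th integer completes one of the 5 pairs, so 10 choices force a sum of 18.

10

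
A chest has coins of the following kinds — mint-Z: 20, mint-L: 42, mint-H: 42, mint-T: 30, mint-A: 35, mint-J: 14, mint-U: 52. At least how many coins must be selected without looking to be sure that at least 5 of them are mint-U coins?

In the worst case for collecting mint-U coins, every non-mint-U coin comes out first.
There are 20 + 42 + 42 + 30 + 35 + 14 = 183 non-mint-U coins altogether.
After those, each further coin must be mint-U, so 183 + 5 = 188 draws guarantee 5 mint-U coins.

188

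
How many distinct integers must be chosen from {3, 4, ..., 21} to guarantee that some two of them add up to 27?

12

A set avoiding the sum 27 can contain at most one of each pair {x, 27−x}, plus the 3 elements whose complement lies outside the range.
The integers 3, …, 13 (11 of them) are such a set: any two sum to at least 3+4 = 7 and at most 12+13 = 25 < 27.
Pigeonhole: any 12th integer completes one of the 8 pairs, so 12 choices force a sum of 27.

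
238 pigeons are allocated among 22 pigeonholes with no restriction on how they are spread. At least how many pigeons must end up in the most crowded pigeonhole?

11

Pigeonhole: the 22 pigeonholes are the holes and the 238 pigeons are the pigeons.
If every pigeonhole held at most 10 pigeons, the total would be at most 22 × 10 = 220, which is less than 238.
So some pigeonhole holds at least ⌈238/22⌉ = 11 pigeons.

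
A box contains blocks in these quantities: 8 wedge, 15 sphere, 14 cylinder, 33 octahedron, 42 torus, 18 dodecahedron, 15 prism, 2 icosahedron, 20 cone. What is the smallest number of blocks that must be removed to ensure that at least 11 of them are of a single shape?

By the pigeonhole principle, the 9 shapes are the holes; the blocks drawn are the pigeons.
To avoid 11 of any one shape, the worst case takes at most 10 of each shape, or every block of a shape that has fewer than 10.
That gives 8 + 10 + 10 + 10 + 10 + 10 + 10 + 2 + 10 = 80 blocks with no shape reaching 11.
The next block forces some shape to 11, so 80 + 1 = 81.

81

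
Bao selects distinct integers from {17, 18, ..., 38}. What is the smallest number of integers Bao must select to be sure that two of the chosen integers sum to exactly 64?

Two chosen integers sum to 64 exactly when both halves of some pair {x, 64−x} with 26 ≤ x ≤ 64−x ≤ 38 are chosen — 6 such pairs.
The remaining 10 elements (those with no distinct partner in range) can never complete a 64-sum, so the worst case takes all of them and one from each pair: 10 + 6 = 16.
Pigeonhole: the 17th integer has to be the second member of some pair, so 16 + 1 = 17.

17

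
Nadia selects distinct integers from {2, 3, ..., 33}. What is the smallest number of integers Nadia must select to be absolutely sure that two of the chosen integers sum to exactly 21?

A set avoiding the sum 21 can contain at most one of each pair {x, 21−x}, plus the 14 elements whose complement lies outside the range.
The integers 11, …, 33 (23 of them) are such a set: any two sum to at least 11+12 = 23 > 21.
By pigeonhole, any 24th integer completes one of the 9 pairs, so 24 choices force a sum of 21.

24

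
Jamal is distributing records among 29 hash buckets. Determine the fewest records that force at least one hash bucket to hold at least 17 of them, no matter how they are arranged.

With 464 records one could put exactly 16 in each of the 29 hash buckets, and no hash bucket would reach 17.
By pigeonhole, one more record must land in a hash bucket that already has 16, giving it 17.
So 29 × 16 + 1 = 465 records are required.

465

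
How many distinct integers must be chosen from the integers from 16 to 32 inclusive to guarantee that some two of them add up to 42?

13

Two chosen integers sum to 42 exactly when both halves of some pair {x, 42−x} with 16 ≤ x ≤ 42−x ≤ 26 are chosen — 5 such pairs.
The remaining 7 elements (those with no distinct partner in range) can never complete a 42-sum, so the worst case takes all of them and one from each pair: 7 + 5 = 12.
By the pigeonhole principle, the 13th integer has to be the second member of some pair, so 12 + 1 = 13.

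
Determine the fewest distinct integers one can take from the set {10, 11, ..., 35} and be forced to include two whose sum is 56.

20

A set avoiding the sum 56 can contain at most one of each pair {x, 56−x}, plus the 12 elements whose complement lies outside the range or equal to its own complement.
The integers 10, …, 28 (19 of them) are such a set: any two sum to at least 10+11 = 21 and at most 27+28 = 55 < 56.
By pigeonhole, any 20th integer completes one of the 7 pairs, so 20 choices force a sum of 56.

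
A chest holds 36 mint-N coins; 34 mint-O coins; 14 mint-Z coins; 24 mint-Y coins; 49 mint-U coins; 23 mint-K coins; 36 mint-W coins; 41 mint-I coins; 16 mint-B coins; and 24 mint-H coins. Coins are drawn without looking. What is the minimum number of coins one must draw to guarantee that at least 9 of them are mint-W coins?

In the worst case for collecting mint-W coins, every non-mint-W coin comes out first.
There are 36 + 34 + 14 + 24 + 49 + 23 + 41 + 16 + 24 = 261 non-mint-W coins altogether.
After those, each further coin must be mint-W, so 261 + 9 = 270 draws guarantee 9 mint-W coins.

270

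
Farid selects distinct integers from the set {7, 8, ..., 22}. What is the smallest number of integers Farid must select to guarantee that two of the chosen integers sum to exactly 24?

12

A set avoiding the sum 24 can contain at most one of each pair {x, 24−x}, plus the 6 elements whose complement lies outside the range or equal to its own complement.
The integers 12, …, 22 (11 of them) are such a set: any two sum to at least 12+13 = 25 > 24.
By pigeonhole, any 12th integer completes one of the 5 pairs, so 12 choices force a sum of 24.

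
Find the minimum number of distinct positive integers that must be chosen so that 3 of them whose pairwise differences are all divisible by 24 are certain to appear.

49

Integers whose pairwise differences are multiples of 24 are exactly those sharing a remainder mod 24. By pigeonhole, the 24 residue classes mod 24 are the pigeonholes.
With 48 integers one could put 2 in each residue class and have no class reach 3.
The 49th integer pushes some class to 3, so 24·2 + 1 = 49.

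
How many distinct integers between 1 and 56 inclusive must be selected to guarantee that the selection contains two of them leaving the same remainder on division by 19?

20

The 19 residue classes mod 19 are the pigeonholes.
With 19 integers one could put 1 in each residue class and have no class reach 2.
The 20th integer pushes some class to 2, so 19·1 + 1 = 20.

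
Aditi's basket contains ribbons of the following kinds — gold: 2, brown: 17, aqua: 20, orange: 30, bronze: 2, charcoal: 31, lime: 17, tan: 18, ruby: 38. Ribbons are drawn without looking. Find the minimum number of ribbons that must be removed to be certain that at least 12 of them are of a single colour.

Pigeonhole: put each drawn ribbon into a box by colour. The largest draw with every box below 12 takes min(count, 11) from each colour; colours with fewer than 11 contribute all they have.
Σ min(cᵢ, 11) = 2 + 11 + 11 + 11 + 2 + 11 + 11 + 11 + 11 = 81.
Draw number 81 + 1 = 82 must push one box to 12.

82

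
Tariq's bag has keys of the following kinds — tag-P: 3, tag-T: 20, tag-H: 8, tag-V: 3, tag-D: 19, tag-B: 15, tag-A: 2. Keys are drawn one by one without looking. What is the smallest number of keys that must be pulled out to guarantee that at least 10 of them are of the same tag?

Put each drawn key into a box by tag. The largest draw with every box below 10 takes min(count, 9) from each tag; tags with fewer than 9 contribute all they have.
Σ min(cᵢ, 9) = 3 + 9 + 8 + 3 + 9 + 9 + 2 = 43.
Draw number 43 + 1 = 44 must push one box to 10.

44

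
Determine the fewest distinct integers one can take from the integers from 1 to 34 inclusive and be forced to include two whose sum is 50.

Two chosen integers sum to 50 exactly when both halves of some pair {x, 50−x} with 16 ≤ x ≤ 50−x ≤ 34 are chosen — 9 such pairs.
The remaining 16 elements (those with no distinct partner in range) can never complete a 50-sum, so the worst case takes all of them and one from each pair: 16 + 9 = 25.
By the pigeonhole principle, the 26th integer has to be the second member of some pair, so 25 + 1 = 26.

26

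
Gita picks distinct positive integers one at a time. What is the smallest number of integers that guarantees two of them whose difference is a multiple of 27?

Integers whose pairwise differences are multiples of 27 are exactly those sharing a remainder mod 27. The 27 residue classes mod 27 are the pigeonholes.
With 27 integers one could put 1 in each residue class and have no class reach 2.
The 28th integer pushes some class to 2, so 27·1 + 1 = 28.

28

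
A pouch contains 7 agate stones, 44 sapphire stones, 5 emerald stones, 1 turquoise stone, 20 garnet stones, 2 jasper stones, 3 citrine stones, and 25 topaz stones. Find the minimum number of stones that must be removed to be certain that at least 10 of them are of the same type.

46

An adversary could hand out at most 9 stones per type (5 types run out sooner): 7 + 9 + 5 + 1 + 9 + 2 + 3 + 9 = 45 stones and still no type has 10.
By the pigeonhole principle, one more stone lands in a type already at 9, so 46 draws are enough and 45 are not.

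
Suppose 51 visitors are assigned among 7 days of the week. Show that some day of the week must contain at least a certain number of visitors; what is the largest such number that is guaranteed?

Pigeonhole: the 7 days of the week are the holes and the 51 visitors are the pigeons.
If every day of the week held at most 7 visitors, the total would be at most 7 × 7 = 49, which is less than 51.
So some day of the week holds at least ⌈51/7⌉ = 8 visitors.

8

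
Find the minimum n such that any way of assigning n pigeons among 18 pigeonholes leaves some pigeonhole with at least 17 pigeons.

With 288 pigeons one could put exactly 16 in each of the 18 pigeonholes, and no pigeonhole would reach 17.
One more pigeon must land in a pigeonhole that already has 16, giving it 17.
So 18 × 16 + 1 = 289 pigeons are required.

289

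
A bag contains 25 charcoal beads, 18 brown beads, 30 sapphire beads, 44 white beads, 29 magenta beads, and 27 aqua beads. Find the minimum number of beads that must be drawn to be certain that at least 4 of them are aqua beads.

150

In the worst case for collecting aqua beads, every non-aqua bead comes out first.
There are 25 + 18 + 30 + 44 + 29 = 146 non-aqua beads altogether.
After those, each further bead must be aqua, so 146 + 4 = 150 draws guarantee 4 aqua beads.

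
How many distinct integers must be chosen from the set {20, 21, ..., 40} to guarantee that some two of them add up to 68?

16

A set avoiding the sum 68 can contain at most one of each pair {x, 68−x}, plus the 9 elements whose complement lies outside the range or equal to its own complement.
The integers 20, …, 34 (15 of them) are such a set: any two sum to at least 20+21 = 41 and at most 33+34 = 67 < 68.
Pigeonhole: any 16th integer completes one of the 6 pairs, so 16 choices force a sum of 68.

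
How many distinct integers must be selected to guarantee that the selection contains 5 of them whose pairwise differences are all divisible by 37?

Integers whose pairwise differences are multiples of 37 are exactly those sharing a remainder mod 37. By pigeonhole, the 37 residue classes mod 37 are the pigeonholes.
With 148 integers one could put 4 in each residue class and have no class reach 5.
The 149th integer pushes some class to 5, so 37·4 + 1 = 149.

149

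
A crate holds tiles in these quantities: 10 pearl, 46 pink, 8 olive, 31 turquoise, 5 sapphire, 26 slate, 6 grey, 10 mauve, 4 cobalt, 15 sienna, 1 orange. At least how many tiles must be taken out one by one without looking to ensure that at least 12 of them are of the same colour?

89

Put each drawn tile into a box by colour. The largest draw with every box below 12 takes min(count, 11) from each colour; colours with fewer than 11 contribute all they have.
Σ min(cᵢ, 11) = 10 + 11 + 8 + 11 + 5 + 11 + 6 + 10 + 4 + 11 + 1 = 88.
Draw number 88 + 1 = 89 must push one box to 12.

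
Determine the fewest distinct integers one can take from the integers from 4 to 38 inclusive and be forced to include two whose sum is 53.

Group the elements by complementary pair {x, 53−x}: {15,38}, {16,37}, {17,36}, …, giving 12 two-element pairs and 11 integers whose partner 53−x falls outside [4,38].
By the pigeonhole principle, treating each of those 23 groups as a pigeonhole, one can pick one integer per group — 23 integers — with no two summing to 53.
The 24th integer lands in an occupied pair, forcing a sum of 53.

24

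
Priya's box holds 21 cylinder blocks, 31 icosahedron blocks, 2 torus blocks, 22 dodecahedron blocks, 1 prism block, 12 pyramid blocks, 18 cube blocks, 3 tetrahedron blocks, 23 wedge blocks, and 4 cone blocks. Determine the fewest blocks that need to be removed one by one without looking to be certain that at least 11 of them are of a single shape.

An adversary could hand out at most 10 blocks per shape (4 shapes run out sooner): 10 + 10 + 2 + 10 + 1 + 10 + 10 + 3 + 10 + 4 = 70 blocks and still no shape has 11.
One more block lands in a shape already at 10, so 71 draws are enough and 70 are not.

71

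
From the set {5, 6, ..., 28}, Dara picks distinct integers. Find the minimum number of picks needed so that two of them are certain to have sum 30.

A set avoiding the sum 30 can contain at most one of each pair {x, 30−x}, plus the 4 elements whose complement lies outside the range or equal to its own complement.
The integers 15, …, 28 (14 of them) are such a set: any two sum to at least 15+16 = 31 > 30.
By the pigeonhole principle, any 15th integer completes one of the 10 pairs, so 15 choices force a sum of 30.

15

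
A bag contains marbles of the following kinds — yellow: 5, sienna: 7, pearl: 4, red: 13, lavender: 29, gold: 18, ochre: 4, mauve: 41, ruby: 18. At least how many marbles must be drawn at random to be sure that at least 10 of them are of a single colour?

66

By pigeonhole, put each drawn marble into a box by colour. The largest draw with every box below 10 takes min(count, 9) from each colour; colours with fewer than 9 contribute all they have.
Σ min(cᵢ, 9) = 5 + 7 + 4 + 9 + 9 + 9 + 4 + 9 + 9 = 65.
Draw number 65 + 1 = 66 must push one box to 10.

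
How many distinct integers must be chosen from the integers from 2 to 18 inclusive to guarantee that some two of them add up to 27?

Group the elements by complementary pair {x, 27−x}: {9,18}, {10,17}, {11,16}, …, giving 5 two-element pairs and 7 integers whose partner 27−x falls outside [2,18].
Treating each of those 12 groups as a pigeonhole, one can pick one integer per group — 12 integers — with no two summing to 27.
The 13th integer lands in an occupied pair, forcing a sum of 27.

13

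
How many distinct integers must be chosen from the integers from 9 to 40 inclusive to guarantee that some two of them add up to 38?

Two chosen integers sum to 38 exactly when both halves of some pair {x, 38−x} with 9 ≤ x ≤ 38−x ≤ 29 are chosen — 10 such pairs.
The remaining 12 elements (those with no distinct partner in range) can never complete a 38-sum, so the worst case takes all of them and one from each pair: 12 + 10 = 22.
The 23rd integer has to be the second member of some pair, so 22 + 1 = 23.

23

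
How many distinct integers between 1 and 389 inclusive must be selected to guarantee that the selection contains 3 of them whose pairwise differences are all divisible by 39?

Integers whose pairwise differences are multiples of 39 are exactly those sharing a remainder mod 39. By pigeonhole, the 39 residue classes mod 39 are the pigeonholes.
With 78 integers one could put 2 in each residue class and have no class reach 3.
The 79th integer pushes some class to 3, so 39·2 + 1 = 79.

79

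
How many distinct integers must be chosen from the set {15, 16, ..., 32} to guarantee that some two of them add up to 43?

12

Group the elements by complementary pair {x, 43−x}: {15,28}, {16,27}, {17,26}, …, giving 7 two-element pairs and 4 integers whose partner 43−x falls outside [15,32].
Pigeonhole: treating each of those 11 groups as a pigeonhole, one can pick one integer per group — 11 integers — with no two summing to 43.
The 12th integer lands in an occupied pair, forcing a sum of 43.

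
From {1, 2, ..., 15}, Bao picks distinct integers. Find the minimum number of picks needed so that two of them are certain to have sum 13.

A set avoiding the sum 13 can contain at most one of each pair {x, 13−x}, plus the 3 elements whose complement lies outside the range.
The integers 7, …, 15 (9 of them) are such a set: any two sum to at least 7+8 = 15 > 13.
By pigeonhole, any 10th integer completes one of the 6 pairs, so 10 choices force a sum of 13.

10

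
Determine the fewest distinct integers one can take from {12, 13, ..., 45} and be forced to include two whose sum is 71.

25

A set avoiding the sum 71 can contain at most one of each pair {x, 71−x}, plus the 14 elements whose complement lies outside the range.
The integers 12, …, 35 (24 of them) are such a set: any two sum to at least 12+13 = 25 and at most 34+35 = 69 < 71.
By pigeonhole, any 25th integer completes one of the 10 pairs, so 25 choices force a sum of 71.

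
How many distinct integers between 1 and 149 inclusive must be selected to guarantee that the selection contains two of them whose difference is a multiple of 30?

31

Integers whose pairwise differences are multiples of 30 are exactly those sharing a remainder mod 30. The 30 residue classes mod 30 are the pigeonholes.
With 30 integers one could put 1 in each residue class and have no class reach 2.
The 31st integer pushes some class to 2, so 30·1 + 1 = 31.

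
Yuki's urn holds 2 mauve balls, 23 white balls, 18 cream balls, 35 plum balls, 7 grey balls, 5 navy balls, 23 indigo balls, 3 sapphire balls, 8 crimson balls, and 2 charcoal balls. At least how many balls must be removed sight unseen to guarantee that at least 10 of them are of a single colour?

64

By the pigeonhole principle, the 10 colours are the holes; the balls drawn are the pigeons.
To avoid 10 of any one colour, the worst case takes at most 9 of each colour, or every ball of a colour that has fewer than 9.
That gives 2 + 9 + 9 + 9 + 7 + 5 + 9 + 3 + 8 + 2 = 63 balls with no colour reaching 10.
The next ball forces some colour to 10, so 63 + 1 = 64.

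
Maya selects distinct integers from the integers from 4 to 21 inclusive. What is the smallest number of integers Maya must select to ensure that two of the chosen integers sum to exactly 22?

12

Group the elements by complementary pair {x, 22−x}: {4,18}, {5,17}, {6,16}, …, giving 7 two-element pairs, the single value 11 (it cannot pair with itself since the integers are distinct), and 3 integers whose partner 22−x falls outside [4,21].
Treating each of those 11 groups as a pigeonhole, one can pick one integer per group — 11 integers — with no two summing to 22.
The 12th integer lands in an occupied pair, forcing a sum of 22.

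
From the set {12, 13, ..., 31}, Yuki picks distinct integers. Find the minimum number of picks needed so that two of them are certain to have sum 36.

Group the elements by complementary pair {x, 36−x}: {12,24}, {13,23}, {14,22}, …, giving 6 two-element pairs, the single value 18 (it cannot pair with itself since the integers are distinct), and 7 integers whose partner 36−x falls outside [12,31].
By pigeonhole, treating each of those 14 groups as a pigeonhole, one can pick one integer per group — 14 integers — with no two summing to 36.
The 15th integer lands in an occupied pair, forcing a sum of 36.

15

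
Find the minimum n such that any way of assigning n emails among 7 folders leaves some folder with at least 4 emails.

With 21 emails one could put exactly 3 in each of the 7 folders, and no folder would reach 4.
By the pigeonhole principle, one more email must land in a folder that already has 3, giving it 4.
So 7 × 3 + 1 = 22 emails are required.

22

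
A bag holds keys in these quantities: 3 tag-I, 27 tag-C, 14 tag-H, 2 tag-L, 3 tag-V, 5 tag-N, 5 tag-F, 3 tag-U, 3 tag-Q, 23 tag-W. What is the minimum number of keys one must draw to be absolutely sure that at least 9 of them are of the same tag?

Put each drawn key into a box by tag. The largest draw with every box below 9 takes min(count, 8) from each tag; tags with fewer than 8 contribute all they have.
Σ min(cᵢ, 8) = 3 + 8 + 8 + 2 + 3 + 5 + 5 + 3 + 3 + 8 = 48.
Draw number 48 + 1 = 49 must push one box to 9.

49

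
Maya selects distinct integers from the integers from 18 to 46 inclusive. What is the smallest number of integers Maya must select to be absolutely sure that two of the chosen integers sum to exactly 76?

Two chosen integers sum to 76 exactly when both halves of some pair {x, 76−x} with 30 ≤ x ≤ 76−x ≤ 46 are chosen — 8 such pairs.
The remaining 13 elements (those with no distinct partner in range) can never complete a 76-sum, so the worst case takes all of them and one from each pair: 13 + 8 = 21.
The 22nd integer has to be the second member of some pair, so 21 + 1 = 22.

22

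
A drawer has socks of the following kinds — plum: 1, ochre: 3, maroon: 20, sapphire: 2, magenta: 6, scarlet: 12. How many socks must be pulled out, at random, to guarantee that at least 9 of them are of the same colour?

29

Put each drawn sock into a box by colour. The largest draw with every box below 9 takes min(count, 8) from each colour; colours with fewer than 8 contribute all they have.
Σ min(cᵢ, 8) = 1 + 3 + 8 + 2 + 6 + 8 = 28.
Draw number 28 + 1 = 29 must push one box to 9.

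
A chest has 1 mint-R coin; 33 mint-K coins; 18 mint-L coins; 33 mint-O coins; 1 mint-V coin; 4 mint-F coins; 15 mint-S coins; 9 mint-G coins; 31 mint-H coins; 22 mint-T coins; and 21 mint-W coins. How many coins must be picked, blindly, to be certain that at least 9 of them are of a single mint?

By pigeonhole, put each drawn coin into a box by mint. The largest draw with every box below 9 takes min(count, 8) from each mint; mints with fewer than 8 contribute all they have.
Σ min(cᵢ, 8) = 1 + 8 + 8 + 8 + 1 + 4 + 8 + 8 + 8 + 8 + 8 = 70.
Draw number 70 + 1 = 71 must push one box to 9.

71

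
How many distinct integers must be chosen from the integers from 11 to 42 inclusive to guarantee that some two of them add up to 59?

20

A set avoiding the sum 59 can contain at most one of each pair {x, 59−x}, plus the 6 elements whose complement lies outside the range.
The integers 11, …, 29 (19 of them) are such a set: any two sum to at least 11+12 = 23 and at most 28+29 = 57 < 59.
Any 20th integer completes one of the 13 pairs, so 20 choices force a sum of 59.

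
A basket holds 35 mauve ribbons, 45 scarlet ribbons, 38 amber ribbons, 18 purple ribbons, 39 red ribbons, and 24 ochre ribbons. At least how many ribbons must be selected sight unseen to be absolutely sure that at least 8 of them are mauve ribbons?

In the worst case for collecting mauve ribbons, every non-mauve ribbon comes out first.
There are 45 + 38 + 18 + 39 + 24 = 164 non-mauve ribbons altogether.
After those, each further ribbon must be mauve, so 164 + 8 = 172 draws guarantee 8 mauve ribbons.

172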